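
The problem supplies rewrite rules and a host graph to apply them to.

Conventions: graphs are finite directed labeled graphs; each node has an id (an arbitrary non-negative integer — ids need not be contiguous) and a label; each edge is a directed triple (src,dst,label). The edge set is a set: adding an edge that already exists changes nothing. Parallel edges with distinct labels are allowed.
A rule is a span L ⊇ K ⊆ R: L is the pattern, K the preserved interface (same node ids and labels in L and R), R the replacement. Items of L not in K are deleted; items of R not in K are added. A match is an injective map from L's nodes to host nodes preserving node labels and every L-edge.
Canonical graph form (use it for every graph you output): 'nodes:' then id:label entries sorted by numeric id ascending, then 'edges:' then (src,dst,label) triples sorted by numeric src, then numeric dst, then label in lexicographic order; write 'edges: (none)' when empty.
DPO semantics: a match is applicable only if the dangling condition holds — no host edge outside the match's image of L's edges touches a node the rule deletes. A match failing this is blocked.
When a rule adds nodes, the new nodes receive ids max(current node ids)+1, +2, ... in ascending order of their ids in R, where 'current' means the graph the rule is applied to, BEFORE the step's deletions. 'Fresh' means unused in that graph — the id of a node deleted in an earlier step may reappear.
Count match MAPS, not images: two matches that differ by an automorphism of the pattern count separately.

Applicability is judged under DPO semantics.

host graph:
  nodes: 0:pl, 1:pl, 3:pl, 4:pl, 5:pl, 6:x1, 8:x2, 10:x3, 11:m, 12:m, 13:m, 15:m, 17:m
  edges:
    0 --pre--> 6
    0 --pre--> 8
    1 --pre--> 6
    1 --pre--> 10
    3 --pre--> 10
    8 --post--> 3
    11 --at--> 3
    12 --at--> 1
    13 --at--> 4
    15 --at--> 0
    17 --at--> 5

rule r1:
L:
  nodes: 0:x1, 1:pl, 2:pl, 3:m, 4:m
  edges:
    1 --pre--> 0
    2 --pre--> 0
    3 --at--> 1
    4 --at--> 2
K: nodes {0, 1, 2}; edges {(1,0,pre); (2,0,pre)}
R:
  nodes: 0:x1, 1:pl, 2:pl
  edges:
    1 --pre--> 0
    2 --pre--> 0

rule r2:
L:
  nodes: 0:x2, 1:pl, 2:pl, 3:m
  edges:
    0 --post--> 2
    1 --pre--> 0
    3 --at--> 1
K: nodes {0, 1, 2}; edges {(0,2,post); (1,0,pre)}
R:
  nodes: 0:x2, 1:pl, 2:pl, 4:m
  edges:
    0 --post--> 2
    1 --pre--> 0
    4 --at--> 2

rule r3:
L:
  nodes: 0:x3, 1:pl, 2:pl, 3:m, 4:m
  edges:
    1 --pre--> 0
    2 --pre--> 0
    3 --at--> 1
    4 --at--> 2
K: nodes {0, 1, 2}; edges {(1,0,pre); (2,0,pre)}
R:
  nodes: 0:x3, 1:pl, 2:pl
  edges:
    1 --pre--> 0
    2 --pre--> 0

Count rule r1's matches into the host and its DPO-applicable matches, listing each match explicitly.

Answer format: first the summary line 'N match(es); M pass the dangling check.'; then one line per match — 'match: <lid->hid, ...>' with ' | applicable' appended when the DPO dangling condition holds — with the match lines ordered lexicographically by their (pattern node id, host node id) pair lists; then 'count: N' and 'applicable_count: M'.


2 match(es); 2 pass the dangling check.
match: 0->6, 1->0, 2->1, 3->15, 4->12 | applicable
match: 0->6, 1->1, 2->0, 3->12, 4->15 | applicable
count: 2
applicable_count: 2


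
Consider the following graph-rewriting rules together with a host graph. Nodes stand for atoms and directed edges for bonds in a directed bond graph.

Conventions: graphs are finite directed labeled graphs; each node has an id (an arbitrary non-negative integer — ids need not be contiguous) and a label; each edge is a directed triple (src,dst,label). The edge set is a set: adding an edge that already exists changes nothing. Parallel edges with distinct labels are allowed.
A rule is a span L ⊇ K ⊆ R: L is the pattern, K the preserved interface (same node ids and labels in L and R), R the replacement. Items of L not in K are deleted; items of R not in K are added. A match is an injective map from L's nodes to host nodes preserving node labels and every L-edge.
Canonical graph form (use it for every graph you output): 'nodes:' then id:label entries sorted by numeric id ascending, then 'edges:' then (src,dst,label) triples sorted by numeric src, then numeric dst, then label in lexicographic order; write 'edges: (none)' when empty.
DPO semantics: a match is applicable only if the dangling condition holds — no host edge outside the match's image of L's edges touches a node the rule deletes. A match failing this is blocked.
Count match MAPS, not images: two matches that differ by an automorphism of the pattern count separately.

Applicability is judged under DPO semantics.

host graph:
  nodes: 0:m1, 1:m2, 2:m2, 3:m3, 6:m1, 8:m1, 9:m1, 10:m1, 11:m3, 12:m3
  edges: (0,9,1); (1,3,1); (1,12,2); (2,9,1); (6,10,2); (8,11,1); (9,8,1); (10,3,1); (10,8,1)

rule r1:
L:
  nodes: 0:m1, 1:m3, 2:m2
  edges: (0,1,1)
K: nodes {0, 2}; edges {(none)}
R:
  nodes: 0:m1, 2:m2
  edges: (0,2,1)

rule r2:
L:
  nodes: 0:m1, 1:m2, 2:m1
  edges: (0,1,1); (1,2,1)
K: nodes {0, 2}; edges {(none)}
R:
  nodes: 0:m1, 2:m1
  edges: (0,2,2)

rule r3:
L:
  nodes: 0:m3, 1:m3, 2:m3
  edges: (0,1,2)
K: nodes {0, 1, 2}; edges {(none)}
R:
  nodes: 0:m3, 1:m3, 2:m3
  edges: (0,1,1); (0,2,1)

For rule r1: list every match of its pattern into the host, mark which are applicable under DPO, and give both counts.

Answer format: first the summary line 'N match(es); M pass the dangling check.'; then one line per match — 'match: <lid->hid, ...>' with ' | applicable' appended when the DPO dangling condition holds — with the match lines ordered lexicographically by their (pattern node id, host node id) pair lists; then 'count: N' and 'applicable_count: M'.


4 match(es); 2 pass the dangling check.
match: 0->8, 1->11, 2->1 | applicable
match: 0->8, 1->11, 2->2 | applicable
match: 0->10, 1->3, 2->1
match: 0->10, 1->3, 2->2
count: 4
applicable_count: 2


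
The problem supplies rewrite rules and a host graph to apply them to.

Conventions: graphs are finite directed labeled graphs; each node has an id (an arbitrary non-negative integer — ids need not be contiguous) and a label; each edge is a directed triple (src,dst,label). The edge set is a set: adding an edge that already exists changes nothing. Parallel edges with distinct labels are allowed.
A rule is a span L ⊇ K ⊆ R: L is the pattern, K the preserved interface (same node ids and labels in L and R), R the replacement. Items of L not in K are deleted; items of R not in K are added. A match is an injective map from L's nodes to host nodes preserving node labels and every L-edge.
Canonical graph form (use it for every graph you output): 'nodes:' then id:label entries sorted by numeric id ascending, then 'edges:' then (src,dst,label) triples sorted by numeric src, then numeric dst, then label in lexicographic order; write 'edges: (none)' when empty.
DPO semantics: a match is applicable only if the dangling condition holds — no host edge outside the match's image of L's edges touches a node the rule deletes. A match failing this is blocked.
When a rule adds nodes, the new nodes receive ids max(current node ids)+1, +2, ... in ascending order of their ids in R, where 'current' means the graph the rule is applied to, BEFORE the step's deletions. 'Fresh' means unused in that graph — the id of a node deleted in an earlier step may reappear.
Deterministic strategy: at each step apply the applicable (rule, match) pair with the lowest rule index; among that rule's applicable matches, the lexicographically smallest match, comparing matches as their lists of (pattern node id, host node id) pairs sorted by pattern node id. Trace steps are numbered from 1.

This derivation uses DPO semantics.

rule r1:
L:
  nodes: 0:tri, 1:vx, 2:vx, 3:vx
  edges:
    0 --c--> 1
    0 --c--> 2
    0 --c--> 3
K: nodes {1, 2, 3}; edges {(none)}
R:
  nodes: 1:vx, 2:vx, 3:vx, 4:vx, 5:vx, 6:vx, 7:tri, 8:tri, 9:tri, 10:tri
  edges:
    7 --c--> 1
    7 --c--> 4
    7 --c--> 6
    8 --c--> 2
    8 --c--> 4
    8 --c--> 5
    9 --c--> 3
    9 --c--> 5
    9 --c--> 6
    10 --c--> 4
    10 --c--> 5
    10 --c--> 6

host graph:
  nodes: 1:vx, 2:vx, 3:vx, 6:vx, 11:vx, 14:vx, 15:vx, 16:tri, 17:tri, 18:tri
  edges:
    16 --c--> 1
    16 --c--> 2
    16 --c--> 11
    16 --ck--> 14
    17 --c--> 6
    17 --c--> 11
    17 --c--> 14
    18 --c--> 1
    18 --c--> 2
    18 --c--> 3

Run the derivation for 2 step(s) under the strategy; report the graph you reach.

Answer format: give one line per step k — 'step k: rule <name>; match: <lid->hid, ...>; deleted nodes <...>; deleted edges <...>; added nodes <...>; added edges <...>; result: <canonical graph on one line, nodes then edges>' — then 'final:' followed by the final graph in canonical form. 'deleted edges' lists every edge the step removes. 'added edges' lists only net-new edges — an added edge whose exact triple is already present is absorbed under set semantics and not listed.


step 1: rule r1; match: 0->17, 1->6, 2->11, 3->14; deleted nodes 17; deleted edges (17,6,c); (17,11,c); (17,14,c); added nodes 19, 20, 21, 22, 23, 24, 25; added edges (22,6,c); (22,19,c); (22,21,c); (23,11,c); (23,19,c); (23,20,c); (24,14,c); (24,20,c); (24,21,c); (25,19,c); (25,20,c); (25,21,c); result: nodes: 1:vx, 2:vx, 3:vx, 6:vx, 11:vx, 14:vx, 15:vx, 16:tri, 18:tri, 19:vx, 20:vx, 21:vx, 22:tri, 23:tri, 24:tri, 25:tri edges: (16,1,c); (16,2,c); (16,11,c); (16,14,ck); (18,1,c); (18,2,c); (18,3,c); (22,6,c); (22,19,c); (22,21,c); (23,11,c); (23,19,c); (23,20,c); (24,14,c); (24,20,c); (24,21,c); (25,19,c); (25,20,c); (25,21,c)
step 2: rule r1; match: 0->18, 1->1, 2->2, 3->3; deleted nodes 18; deleted edges (18,1,c); (18,2,c); (18,3,c); added nodes 26, 27, 28, 29, 30, 31, 32; added edges (29,1,c); (29,26,c); (29,28,c); (30,2,c); (30,26,c); (30,27,c); (31,3,c); (31,27,c); (31,28,c); (32,26,c); (32,27,c); (32,28,c); result: nodes: 1:vx, 2:vx, 3:vx, 6:vx, 11:vx, 14:vx, 15:vx, 16:tri, 19:vx, 20:vx, 21:vx, 22:tri, 23:tri, 24:tri, 25:tri, 26:vx, 27:vx, 28:vx, 29:tri, 30:tri, 31:tri, 32:tri edges: (16,1,c); (16,2,c); (16,11,c); (16,14,ck); (22,6,c); (22,19,c); (22,21,c); (23,11,c); (23,19,c); (23,20,c); (24,14,c); (24,20,c); (24,21,c); (25,19,c); (25,20,c); (25,21,c); (29,1,c); (29,26,c); (29,28,c); (30,2,c); (30,26,c); (30,27,c); (31,3,c); (31,27,c); (31,28,c); (32,26,c); (32,27,c); (32,28,c)
final:
nodes: 1:vx, 2:vx, 3:vx, 6:vx, 11:vx, 14:vx, 15:vx, 16:tri, 19:vx, 20:vx, 21:vx, 22:tri, 23:tri, 24:tri, 25:tri, 26:vx, 27:vx, 28:vx, 29:tri, 30:tri, 31:tri, 32:tri
edges: (16,1,c); (16,2,c); (16,11,c); (16,14,ck); (22,6,c); (22,19,c); (22,21,c); (23,11,c); (23,19,c); (23,20,c); (24,14,c); (24,20,c); (24,21,c); (25,19,c); (25,20,c); (25,21,c); (29,1,c); (29,26,c); (29,28,c); (30,2,c); (30,26,c); (30,27,c); (31,3,c); (31,27,c); (31,28,c); (32,26,c); (32,27,c); (32,28,c)


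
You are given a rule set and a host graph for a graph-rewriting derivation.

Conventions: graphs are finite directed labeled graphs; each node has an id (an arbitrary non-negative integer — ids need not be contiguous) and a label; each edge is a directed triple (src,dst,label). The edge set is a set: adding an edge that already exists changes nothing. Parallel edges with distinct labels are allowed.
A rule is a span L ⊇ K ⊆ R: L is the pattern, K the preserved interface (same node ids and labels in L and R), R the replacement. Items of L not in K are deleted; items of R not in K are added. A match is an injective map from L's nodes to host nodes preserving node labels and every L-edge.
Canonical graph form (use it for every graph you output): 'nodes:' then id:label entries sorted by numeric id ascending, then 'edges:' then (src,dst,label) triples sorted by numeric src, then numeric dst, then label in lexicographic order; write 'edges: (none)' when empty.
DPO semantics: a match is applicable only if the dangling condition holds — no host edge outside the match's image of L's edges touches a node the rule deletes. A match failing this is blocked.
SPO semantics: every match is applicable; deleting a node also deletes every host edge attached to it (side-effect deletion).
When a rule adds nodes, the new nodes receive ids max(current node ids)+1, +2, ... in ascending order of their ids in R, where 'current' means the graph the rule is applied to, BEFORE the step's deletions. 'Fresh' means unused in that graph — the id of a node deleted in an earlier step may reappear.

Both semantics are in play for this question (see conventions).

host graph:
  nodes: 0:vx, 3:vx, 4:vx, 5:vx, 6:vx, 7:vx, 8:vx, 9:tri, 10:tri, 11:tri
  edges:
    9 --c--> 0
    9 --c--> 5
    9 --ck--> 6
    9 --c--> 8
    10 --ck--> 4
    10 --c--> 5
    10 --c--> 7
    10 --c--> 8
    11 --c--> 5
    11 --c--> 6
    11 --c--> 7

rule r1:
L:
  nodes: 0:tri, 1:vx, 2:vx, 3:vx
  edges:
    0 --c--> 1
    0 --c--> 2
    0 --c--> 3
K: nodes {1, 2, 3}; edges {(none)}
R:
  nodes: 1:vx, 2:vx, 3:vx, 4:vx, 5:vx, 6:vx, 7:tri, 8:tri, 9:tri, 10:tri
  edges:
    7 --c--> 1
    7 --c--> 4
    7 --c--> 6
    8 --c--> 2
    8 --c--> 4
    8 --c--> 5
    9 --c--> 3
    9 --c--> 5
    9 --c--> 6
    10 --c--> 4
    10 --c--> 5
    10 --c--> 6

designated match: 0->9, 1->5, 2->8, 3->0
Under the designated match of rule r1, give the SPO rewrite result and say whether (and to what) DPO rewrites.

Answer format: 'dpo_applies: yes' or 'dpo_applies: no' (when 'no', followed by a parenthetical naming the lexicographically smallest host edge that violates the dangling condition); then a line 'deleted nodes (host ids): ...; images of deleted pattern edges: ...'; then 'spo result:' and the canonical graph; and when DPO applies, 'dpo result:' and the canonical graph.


dpo_applies: no
(the rule deletes node 9, which keeps host edge (9,6,ck) outside the match image — the dangling condition fails, DPO blocks; SPO proceeds and side-deletes such edges)
deleted nodes (host ids): 9; images of deleted pattern edges: (9,0,c); (9,5,c); (9,8,c)
spo result:
nodes: 0:vx, 3:vx, 4:vx, 5:vx, 6:vx, 7:vx, 8:vx, 10:tri, 11:tri, 12:vx, 13:vx, 14:vx, 15:tri, 16:tri, 17:tri, 18:tri
edges: (10,4,ck); (10,5,c); (10,7,c); (10,8,c); (11,5,c); (11,6,c); (11,7,c); (15,5,c); (15,12,c); (15,14,c); (16,8,c); (16,12,c); (16,13,c); (17,0,c); (17,13,c); (17,14,c); (18,12,c); (18,13,c); (18,14,c)


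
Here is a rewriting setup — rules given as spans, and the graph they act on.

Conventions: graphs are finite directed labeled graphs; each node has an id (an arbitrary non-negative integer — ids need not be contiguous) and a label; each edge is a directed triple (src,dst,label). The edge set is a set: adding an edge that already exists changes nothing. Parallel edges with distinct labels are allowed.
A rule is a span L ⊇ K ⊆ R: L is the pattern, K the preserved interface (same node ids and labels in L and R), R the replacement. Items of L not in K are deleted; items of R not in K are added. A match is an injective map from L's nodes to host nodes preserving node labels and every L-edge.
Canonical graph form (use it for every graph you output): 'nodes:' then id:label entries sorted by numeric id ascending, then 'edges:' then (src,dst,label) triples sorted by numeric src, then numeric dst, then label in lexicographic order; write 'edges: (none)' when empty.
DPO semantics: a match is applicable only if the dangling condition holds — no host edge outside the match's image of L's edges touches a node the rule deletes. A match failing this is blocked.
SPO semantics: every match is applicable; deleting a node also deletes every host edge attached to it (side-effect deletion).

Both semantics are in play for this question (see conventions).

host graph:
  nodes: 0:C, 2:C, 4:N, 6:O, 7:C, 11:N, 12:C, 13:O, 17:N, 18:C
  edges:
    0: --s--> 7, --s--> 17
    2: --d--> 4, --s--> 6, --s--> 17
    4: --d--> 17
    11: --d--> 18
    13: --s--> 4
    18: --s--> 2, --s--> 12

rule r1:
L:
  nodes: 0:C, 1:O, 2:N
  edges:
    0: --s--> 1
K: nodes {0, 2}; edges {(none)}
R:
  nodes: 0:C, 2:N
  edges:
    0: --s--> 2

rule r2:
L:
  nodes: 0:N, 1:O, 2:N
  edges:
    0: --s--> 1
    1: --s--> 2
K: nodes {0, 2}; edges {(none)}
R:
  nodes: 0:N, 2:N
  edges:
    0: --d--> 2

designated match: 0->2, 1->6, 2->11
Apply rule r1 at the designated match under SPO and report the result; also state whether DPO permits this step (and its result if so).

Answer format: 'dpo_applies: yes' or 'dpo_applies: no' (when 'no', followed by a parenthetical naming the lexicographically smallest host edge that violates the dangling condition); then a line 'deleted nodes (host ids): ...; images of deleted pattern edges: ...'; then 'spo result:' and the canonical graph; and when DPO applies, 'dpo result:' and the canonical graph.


dpo_applies: yes
deleted nodes (host ids): 6; images of deleted pattern edges: (2,6,s)
spo result:
nodes: 0:C, 2:C, 4:N, 7:C, 11:N, 12:C, 13:O, 17:N, 18:C
edges: (0,7,s); (0,17,s); (2,4,d); (2,11,s); (2,17,s); (4,17,d); (11,18,d); (13,4,s); (18,2,s); (18,12,s)
dpo result:
nodes: 0:C, 2:C, 4:N, 7:C, 11:N, 12:C, 13:O, 17:N, 18:C
edges: (0,7,s); (0,17,s); (2,4,d); (2,11,s); (2,17,s); (4,17,d); (11,18,d); (13,4,s); (18,2,s); (18,12,s)


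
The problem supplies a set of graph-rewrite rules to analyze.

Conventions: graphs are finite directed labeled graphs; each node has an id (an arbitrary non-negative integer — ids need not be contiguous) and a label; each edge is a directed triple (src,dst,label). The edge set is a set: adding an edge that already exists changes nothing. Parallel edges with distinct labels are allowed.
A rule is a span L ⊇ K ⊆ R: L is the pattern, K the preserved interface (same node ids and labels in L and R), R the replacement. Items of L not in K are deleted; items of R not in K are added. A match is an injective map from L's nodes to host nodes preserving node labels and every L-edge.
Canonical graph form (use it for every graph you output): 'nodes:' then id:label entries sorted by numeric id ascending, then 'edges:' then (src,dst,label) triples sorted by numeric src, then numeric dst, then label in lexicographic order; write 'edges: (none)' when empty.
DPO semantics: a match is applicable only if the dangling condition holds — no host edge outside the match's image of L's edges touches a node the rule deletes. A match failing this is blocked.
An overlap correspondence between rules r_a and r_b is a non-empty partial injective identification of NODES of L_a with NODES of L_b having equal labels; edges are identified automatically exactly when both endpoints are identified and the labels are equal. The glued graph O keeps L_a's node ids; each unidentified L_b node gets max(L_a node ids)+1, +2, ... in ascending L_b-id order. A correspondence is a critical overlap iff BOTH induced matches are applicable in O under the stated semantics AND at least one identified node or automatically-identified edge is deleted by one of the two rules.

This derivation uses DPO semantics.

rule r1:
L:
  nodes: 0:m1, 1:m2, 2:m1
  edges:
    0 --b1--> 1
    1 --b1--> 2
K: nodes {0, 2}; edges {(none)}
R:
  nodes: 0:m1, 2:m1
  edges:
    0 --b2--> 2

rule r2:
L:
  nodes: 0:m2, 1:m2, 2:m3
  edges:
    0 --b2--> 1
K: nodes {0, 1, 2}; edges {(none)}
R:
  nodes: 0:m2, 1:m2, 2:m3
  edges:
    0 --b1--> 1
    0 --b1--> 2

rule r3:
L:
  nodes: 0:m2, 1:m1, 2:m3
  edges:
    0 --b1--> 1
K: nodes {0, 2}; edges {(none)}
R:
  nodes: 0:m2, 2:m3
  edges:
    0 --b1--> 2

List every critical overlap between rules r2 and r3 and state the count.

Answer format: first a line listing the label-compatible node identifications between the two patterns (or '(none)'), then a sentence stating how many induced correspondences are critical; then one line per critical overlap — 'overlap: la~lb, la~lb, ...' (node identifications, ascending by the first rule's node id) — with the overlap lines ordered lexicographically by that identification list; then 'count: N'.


label-compatible node identifications between L(r2) and L(r3): 0~0, 1~0, 2~2
0 of the induced correspondences are critical overlaps of r2 and r3.
count: 0


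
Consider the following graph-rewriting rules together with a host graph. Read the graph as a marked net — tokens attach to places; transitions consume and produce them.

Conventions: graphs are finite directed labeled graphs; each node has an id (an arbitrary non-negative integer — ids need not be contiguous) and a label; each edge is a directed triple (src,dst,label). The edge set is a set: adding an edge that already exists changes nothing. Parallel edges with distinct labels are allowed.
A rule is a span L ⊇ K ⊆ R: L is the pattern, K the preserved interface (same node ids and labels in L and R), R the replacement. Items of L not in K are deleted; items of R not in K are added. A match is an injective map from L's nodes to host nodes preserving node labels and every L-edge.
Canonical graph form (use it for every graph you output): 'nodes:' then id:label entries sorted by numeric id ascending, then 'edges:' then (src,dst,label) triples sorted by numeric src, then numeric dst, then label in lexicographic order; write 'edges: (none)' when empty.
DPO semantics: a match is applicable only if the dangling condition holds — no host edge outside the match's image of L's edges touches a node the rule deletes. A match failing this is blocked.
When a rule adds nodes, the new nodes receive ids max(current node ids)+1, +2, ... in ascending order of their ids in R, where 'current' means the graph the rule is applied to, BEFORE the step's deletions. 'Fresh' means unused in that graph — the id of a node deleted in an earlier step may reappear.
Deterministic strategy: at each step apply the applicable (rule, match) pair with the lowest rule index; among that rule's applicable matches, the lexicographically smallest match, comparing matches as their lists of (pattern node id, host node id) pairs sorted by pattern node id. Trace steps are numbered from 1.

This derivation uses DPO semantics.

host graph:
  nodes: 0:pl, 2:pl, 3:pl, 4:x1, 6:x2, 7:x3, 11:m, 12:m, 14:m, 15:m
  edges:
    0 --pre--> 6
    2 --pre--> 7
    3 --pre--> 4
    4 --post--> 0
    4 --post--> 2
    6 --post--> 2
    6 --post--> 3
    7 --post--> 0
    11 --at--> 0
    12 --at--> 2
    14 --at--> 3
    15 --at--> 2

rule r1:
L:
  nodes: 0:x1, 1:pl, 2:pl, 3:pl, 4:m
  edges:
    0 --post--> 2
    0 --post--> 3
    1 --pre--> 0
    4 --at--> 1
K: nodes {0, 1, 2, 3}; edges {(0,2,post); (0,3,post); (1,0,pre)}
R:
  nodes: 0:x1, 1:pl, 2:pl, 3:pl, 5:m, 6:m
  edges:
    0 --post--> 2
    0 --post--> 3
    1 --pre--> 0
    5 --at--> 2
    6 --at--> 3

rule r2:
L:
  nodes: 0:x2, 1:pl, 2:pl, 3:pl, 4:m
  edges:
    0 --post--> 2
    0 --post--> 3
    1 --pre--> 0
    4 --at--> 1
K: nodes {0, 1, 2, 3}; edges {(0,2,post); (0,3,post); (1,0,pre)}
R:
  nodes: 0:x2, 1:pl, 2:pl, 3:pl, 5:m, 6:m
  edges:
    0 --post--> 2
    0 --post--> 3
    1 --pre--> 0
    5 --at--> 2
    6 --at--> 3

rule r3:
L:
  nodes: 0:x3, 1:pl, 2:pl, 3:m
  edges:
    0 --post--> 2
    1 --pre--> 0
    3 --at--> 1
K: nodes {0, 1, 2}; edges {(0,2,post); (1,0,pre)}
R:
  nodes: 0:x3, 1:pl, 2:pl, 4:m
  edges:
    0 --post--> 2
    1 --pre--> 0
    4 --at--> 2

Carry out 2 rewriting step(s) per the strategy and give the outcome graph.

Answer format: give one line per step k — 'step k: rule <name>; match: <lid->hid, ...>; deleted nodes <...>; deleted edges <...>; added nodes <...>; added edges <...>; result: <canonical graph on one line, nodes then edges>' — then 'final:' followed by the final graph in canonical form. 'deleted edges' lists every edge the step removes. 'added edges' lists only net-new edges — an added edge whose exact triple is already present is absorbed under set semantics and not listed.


step 1: rule r1; match: 0->4, 1->3, 2->0, 3->2, 4->14; deleted nodes 14; deleted edges (14,3,at); added nodes 16, 17; added edges (16,0,at); (17,2,at); result: nodes: 0:pl, 2:pl, 3:pl, 4:x1, 6:x2, 7:x3, 11:m, 12:m, 15:m, 16:m, 17:m edges: (0,6,pre); (2,7,pre); (3,4,pre); (4,0,post); (4,2,post); (6,2,post); (6,3,post); (7,0,post); (11,0,at); (12,2,at); (15,2,at); (16,0,at); (17,2,at)
step 2: rule r2; match: 0->6, 1->0, 2->2, 3->3, 4->11; deleted nodes 11; deleted edges (11,0,at); added nodes 18, 19; added edges (18,2,at); (19,3,at); result: nodes: 0:pl, 2:pl, 3:pl, 4:x1, 6:x2, 7:x3, 12:m, 15:m, 16:m, 17:m, 18:m, 19:m edges: (0,6,pre); (2,7,pre); (3,4,pre); (4,0,post); (4,2,post); (6,2,post); (6,3,post); (7,0,post); (12,2,at); (15,2,at); (16,0,at); (17,2,at); (18,2,at); (19,3,at)
final:
nodes: 0:pl, 2:pl, 3:pl, 4:x1, 6:x2, 7:x3, 12:m, 15:m, 16:m, 17:m, 18:m, 19:m
edges: (0,6,pre); (2,7,pre); (3,4,pre); (4,0,post); (4,2,post); (6,2,post); (6,3,post); (7,0,post); (12,2,at); (15,2,at); (16,0,at); (17,2,at); (18,2,at); (19,3,at)


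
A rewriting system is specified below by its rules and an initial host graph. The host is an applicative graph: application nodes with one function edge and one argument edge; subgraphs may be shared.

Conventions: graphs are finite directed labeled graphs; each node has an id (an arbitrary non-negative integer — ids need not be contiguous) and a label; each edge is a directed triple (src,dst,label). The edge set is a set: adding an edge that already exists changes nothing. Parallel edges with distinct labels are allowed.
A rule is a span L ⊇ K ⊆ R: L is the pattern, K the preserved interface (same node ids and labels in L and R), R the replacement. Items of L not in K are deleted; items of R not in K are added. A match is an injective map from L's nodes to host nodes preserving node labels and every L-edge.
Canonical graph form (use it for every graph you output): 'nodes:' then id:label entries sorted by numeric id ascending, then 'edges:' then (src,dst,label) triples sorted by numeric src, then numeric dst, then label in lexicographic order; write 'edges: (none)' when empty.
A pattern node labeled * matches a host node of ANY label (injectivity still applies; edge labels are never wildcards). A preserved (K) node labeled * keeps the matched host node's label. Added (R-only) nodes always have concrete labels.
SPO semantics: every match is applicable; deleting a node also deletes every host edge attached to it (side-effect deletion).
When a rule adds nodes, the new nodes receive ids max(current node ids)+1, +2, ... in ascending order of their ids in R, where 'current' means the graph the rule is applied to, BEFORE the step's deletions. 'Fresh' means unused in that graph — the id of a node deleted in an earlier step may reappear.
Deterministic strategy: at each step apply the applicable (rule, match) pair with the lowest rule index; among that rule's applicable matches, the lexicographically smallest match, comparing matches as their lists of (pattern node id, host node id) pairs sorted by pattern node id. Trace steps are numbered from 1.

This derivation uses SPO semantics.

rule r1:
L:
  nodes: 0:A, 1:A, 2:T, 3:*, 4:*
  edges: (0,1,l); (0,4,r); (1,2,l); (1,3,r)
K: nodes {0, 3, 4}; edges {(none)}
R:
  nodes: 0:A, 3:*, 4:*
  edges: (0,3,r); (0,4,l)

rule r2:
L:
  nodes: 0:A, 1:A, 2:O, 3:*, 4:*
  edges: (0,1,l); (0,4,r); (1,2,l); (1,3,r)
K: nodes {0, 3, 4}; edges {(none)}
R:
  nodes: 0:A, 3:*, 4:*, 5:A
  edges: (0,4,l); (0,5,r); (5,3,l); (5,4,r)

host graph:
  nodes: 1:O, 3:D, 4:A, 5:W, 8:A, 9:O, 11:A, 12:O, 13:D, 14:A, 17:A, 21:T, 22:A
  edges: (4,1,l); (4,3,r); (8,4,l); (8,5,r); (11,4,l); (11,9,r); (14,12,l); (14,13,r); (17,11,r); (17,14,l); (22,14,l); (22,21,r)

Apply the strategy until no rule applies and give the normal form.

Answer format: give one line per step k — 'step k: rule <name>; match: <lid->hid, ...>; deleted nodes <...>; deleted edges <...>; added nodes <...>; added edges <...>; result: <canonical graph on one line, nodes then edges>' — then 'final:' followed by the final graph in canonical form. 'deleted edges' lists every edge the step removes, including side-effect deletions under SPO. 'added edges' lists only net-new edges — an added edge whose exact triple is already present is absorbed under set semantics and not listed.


step 1: rule r2; match: 0->8, 1->4, 2->1, 3->3, 4->5; deleted nodes 1, 4; deleted edges (4,1,l); (4,3,r); (8,4,l); (8,5,r); (11,4,l); added nodes 23; added edges (8,5,l); (8,23,r); (23,3,l); (23,5,r); result: nodes: 3:D, 5:W, 8:A, 9:O, 11:A, 12:O, 13:D, 14:A, 17:A, 21:T, 22:A, 23:A edges: (8,5,l); (8,23,r); (11,9,r); (14,12,l); (14,13,r); (17,11,r); (17,14,l); (22,14,l); (22,21,r); (23,3,l); (23,5,r)
step 2: rule r2; match: 0->17, 1->14, 2->12, 3->13, 4->11; deleted nodes 12, 14; deleted edges (14,12,l); (14,13,r); (17,11,r); (17,14,l); (22,14,l); added nodes 24; added edges (17,11,l); (17,24,r); (24,11,r); (24,13,l); result: nodes: 3:D, 5:W, 8:A, 9:O, 11:A, 13:D, 17:A, 21:T, 22:A, 23:A, 24:A edges: (8,5,l); (8,23,r); (11,9,r); (17,11,l); (17,24,r); (22,21,r); (23,3,l); (23,5,r); (24,11,r); (24,13,l)
final:
nodes: 3:D, 5:W, 8:A, 9:O, 11:A, 13:D, 17:A, 21:T, 22:A, 23:A, 24:A
edges: (8,5,l); (8,23,r); (11,9,r); (17,11,l); (17,24,r); (22,21,r); (23,3,l); (23,5,r); (24,11,r); (24,13,l)


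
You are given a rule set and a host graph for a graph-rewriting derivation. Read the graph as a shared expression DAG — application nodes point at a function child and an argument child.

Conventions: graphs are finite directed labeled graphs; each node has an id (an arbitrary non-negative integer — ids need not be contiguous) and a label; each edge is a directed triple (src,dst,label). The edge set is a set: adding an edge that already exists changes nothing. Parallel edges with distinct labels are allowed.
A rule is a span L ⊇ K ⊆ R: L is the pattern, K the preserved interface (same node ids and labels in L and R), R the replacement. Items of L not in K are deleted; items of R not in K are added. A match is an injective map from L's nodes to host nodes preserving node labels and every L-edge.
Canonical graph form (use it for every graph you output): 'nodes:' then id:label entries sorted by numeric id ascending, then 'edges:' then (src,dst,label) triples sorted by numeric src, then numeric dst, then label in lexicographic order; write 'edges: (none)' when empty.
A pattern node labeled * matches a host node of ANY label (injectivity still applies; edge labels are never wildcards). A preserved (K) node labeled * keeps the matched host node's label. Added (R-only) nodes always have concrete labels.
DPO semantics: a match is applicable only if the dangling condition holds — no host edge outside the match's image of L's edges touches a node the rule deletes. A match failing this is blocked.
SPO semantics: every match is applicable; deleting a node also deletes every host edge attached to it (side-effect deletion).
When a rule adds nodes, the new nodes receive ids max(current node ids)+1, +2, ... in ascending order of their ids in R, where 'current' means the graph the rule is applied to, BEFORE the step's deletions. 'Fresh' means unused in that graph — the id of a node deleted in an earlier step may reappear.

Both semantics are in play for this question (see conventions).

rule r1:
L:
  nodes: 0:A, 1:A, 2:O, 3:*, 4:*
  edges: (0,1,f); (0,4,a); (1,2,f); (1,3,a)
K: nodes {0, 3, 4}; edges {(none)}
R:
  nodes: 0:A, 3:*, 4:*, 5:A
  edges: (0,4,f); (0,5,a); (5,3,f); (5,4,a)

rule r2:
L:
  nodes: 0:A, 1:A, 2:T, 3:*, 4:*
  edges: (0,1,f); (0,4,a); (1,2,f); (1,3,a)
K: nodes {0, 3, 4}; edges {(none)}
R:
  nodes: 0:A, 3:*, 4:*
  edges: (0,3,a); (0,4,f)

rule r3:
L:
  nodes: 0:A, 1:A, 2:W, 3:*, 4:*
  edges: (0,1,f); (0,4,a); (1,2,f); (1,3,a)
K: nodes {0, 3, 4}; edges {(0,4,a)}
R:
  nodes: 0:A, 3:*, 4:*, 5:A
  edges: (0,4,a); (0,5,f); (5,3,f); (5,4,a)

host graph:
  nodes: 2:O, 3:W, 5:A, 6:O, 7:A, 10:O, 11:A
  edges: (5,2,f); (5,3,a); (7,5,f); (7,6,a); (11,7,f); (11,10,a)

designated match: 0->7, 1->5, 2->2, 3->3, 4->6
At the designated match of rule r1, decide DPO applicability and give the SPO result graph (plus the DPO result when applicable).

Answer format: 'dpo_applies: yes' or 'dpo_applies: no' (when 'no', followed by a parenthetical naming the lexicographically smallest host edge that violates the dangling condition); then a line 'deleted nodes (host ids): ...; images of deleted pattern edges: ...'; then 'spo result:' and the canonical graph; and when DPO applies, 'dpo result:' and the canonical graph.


dpo_applies: yes
deleted nodes (host ids): 2, 5; images of deleted pattern edges: (5,2,f); (5,3,a); (7,5,f); (7,6,a)
spo result:
nodes: 3:W, 6:O, 7:A, 10:O, 11:A, 12:A
edges: (7,6,f); (7,12,a); (11,7,f); (11,10,a); (12,3,f); (12,6,a)
dpo result:
nodes: 3:W, 6:O, 7:A, 10:O, 11:A, 12:A
edges: (7,6,f); (7,12,a); (11,7,f); (11,10,a); (12,3,f); (12,6,a)


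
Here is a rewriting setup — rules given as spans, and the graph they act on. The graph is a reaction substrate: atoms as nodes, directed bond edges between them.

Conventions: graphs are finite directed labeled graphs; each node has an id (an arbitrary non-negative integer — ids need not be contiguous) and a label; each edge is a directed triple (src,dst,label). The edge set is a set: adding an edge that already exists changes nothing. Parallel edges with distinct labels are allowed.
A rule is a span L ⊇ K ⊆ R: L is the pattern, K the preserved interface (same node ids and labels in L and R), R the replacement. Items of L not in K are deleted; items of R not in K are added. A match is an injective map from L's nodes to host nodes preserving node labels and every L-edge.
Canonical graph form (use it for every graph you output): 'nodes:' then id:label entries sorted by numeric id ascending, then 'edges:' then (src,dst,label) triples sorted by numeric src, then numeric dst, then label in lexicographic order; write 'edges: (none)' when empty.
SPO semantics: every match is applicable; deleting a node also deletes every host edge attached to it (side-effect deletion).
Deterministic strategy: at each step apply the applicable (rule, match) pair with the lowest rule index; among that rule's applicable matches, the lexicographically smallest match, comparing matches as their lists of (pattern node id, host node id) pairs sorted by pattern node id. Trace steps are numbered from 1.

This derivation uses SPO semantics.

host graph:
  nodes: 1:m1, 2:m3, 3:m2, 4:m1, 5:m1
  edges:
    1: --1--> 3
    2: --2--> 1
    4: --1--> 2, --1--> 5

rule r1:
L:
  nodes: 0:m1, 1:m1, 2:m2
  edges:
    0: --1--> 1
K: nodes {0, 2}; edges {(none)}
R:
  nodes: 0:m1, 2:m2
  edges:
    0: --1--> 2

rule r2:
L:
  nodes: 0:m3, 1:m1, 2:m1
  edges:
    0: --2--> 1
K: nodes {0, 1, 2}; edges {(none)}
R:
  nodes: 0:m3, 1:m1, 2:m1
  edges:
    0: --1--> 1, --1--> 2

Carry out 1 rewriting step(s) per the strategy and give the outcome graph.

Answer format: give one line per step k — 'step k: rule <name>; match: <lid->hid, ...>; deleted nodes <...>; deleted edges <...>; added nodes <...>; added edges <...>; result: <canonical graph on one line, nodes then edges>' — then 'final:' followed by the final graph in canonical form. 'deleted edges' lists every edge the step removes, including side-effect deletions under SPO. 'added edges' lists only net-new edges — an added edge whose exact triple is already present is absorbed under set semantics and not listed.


step 1: rule r1; match: 0->4, 1->5, 2->3; deleted nodes 5; deleted edges (4,5,1); added nodes (none); added edges (4,3,1); result: nodes: 1:m1, 2:m3, 3:m2, 4:m1 edges: (1,3,1); (2,1,2); (4,2,1); (4,3,1)
final:
nodes: 1:m1, 2:m3, 3:m2, 4:m1
edges: (1,3,1); (2,1,2); (4,2,1); (4,3,1)


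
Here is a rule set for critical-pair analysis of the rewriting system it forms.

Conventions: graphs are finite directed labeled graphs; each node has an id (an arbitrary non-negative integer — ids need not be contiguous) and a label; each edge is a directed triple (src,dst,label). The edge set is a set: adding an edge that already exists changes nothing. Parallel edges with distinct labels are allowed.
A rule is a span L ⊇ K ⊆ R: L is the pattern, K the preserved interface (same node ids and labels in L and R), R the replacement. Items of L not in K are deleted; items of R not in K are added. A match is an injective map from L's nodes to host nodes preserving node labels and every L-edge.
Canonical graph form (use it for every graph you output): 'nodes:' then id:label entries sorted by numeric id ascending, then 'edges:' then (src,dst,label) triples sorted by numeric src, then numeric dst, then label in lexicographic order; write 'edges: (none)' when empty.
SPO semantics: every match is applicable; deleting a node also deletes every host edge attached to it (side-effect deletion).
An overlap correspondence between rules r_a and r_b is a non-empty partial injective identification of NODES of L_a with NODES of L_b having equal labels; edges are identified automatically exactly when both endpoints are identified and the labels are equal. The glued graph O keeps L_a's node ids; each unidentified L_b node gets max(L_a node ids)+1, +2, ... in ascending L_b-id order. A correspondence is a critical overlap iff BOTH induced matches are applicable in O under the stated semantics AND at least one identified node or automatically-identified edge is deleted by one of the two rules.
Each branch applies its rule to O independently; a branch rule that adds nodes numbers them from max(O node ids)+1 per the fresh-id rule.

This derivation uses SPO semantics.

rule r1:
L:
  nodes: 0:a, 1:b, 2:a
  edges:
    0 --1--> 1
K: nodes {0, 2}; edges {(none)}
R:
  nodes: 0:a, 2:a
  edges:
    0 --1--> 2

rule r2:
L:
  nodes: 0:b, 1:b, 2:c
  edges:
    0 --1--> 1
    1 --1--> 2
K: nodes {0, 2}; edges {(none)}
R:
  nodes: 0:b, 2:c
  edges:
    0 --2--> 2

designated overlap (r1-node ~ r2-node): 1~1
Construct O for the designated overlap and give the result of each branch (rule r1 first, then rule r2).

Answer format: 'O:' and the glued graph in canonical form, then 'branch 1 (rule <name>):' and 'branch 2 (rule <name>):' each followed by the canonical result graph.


O:
nodes: 0:a, 1:b, 2:a, 3:b, 4:c
edges: (0,1,1); (1,4,1); (3,1,1)
branch 1 (rule r1):
nodes: 0:a, 2:a, 3:b, 4:c
edges: (0,2,1)
branch 2 (rule r2):
nodes: 0:a, 2:a, 3:b, 4:c
edges: (3,4,2)


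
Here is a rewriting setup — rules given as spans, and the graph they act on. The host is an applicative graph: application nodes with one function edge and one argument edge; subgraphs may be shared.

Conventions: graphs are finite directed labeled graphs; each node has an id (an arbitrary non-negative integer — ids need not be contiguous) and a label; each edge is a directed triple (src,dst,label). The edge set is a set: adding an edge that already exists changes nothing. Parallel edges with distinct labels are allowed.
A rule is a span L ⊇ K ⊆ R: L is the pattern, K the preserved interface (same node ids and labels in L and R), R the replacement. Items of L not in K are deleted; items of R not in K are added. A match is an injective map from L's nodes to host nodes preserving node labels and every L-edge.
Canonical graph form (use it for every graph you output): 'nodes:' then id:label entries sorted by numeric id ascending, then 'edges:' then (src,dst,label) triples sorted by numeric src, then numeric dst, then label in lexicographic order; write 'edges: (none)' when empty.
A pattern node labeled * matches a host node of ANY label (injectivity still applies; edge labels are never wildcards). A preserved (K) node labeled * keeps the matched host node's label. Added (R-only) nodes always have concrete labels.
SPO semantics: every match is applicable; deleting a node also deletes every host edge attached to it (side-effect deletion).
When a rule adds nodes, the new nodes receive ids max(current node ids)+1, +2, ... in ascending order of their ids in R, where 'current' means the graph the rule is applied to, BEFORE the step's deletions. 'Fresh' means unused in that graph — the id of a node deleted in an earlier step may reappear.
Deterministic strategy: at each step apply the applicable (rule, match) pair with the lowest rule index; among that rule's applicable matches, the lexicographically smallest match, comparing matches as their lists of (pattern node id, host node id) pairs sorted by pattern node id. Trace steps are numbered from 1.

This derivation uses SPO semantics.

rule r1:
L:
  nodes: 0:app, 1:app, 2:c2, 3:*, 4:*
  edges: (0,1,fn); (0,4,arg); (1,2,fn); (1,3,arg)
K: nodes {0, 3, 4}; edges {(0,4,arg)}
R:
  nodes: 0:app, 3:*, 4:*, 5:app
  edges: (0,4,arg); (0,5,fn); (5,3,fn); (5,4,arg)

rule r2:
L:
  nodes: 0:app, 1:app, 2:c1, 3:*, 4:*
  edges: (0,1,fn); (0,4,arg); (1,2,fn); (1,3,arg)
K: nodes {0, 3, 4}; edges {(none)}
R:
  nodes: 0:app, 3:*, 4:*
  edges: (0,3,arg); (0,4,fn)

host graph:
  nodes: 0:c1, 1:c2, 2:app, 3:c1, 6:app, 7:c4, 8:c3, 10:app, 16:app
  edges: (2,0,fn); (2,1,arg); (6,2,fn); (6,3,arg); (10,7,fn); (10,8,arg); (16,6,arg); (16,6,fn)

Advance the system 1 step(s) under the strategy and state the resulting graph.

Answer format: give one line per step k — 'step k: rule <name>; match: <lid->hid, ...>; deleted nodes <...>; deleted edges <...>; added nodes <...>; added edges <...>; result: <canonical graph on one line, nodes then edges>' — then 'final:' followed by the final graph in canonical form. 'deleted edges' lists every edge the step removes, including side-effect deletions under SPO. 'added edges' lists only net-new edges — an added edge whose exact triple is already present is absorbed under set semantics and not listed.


step 1: rule r2; match: 0->6, 1->2, 2->0, 3->1, 4->3; deleted nodes 0, 2; deleted edges (2,0,fn); (2,1,arg); (6,2,fn); (6,3,arg); added nodes (none); added edges (6,1,arg); (6,3,fn); result: nodes: 1:c2, 3:c1, 6:app, 7:c4, 8:c3, 10:app, 16:app edges: (6,1,arg); (6,3,fn); (10,7,fn); (10,8,arg); (16,6,arg); (16,6,fn)
final:
nodes: 1:c2, 3:c1, 6:app, 7:c4, 8:c3, 10:app, 16:app
edges: (6,1,arg); (6,3,fn); (10,7,fn); (10,8,arg); (16,6,arg); (16,6,fn)
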